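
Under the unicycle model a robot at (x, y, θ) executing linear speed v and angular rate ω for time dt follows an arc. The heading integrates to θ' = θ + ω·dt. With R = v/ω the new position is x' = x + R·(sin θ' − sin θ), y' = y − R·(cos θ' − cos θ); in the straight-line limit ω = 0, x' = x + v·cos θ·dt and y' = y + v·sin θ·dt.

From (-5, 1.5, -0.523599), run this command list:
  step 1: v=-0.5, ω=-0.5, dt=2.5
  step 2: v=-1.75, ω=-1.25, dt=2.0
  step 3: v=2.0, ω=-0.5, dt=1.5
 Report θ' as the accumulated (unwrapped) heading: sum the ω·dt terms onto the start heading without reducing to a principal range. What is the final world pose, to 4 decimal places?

step 1: θ'=-1.7736 (R=1.0000) → pose (-5.4795, 2.5674, -1.7736)
step 2: θ'=-4.2736 (R=1.4000) → pose (-2.8408, 2.8802, -4.2736)
step 3: θ'=-5.0236 (R=-4.0000) → pose (-3.0276, 5.8045, -5.0236)

(-3.0276, 5.8045, -5.0236)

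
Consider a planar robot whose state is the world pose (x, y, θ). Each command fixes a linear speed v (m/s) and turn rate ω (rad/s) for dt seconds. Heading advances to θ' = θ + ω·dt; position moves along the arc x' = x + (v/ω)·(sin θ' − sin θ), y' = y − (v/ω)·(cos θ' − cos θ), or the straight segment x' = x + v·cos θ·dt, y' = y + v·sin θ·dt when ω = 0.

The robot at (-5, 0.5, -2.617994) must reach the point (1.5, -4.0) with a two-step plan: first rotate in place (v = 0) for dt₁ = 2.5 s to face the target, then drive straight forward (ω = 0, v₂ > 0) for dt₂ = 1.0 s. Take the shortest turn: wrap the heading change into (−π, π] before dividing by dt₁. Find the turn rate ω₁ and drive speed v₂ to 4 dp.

heading to target = atan2(-4−0.5, 1.5−-5) = -0.6055
Δθ = wrap(-0.6055 − -2.6180) = 2.0124; ω₁ = Δθ/dt₁ = 0.8050
distance = √((1.5−-5)² + (-4−0.5)²) = 7.9057; v₂ = distance/dt₂ = 7.9057

ω₁ = 0.8050, v₂ = 7.9057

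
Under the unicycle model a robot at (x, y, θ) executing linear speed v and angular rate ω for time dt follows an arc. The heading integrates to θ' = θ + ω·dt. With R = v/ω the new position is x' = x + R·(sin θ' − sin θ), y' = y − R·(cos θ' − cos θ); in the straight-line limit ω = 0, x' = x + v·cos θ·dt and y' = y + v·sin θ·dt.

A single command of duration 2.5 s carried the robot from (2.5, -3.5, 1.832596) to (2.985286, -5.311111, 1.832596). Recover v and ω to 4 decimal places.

Δθ = 1.832596 − 1.832596 = 0.000000
ω = Δθ/dt = 0.000000/2.5 = 0.0000
ω = 0 → v = (Δx·cos θ + Δy·sin θ)/dt = -0.7500

v = -0.7500, ω = 0.0000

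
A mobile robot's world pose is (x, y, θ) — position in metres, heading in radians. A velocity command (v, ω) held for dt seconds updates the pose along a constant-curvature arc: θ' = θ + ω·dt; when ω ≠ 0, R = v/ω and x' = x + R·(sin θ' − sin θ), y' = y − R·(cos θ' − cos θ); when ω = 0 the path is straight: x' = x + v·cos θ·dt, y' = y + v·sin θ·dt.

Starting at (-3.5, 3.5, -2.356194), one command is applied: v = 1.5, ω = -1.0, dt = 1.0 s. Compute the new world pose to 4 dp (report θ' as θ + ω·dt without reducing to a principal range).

(-4.8801, 3.0951, -3.3562)

θ' = -2.3562 + -1.0·1.0 = -3.3562
R = v/ω = 1.5/-1.0 = -1.5000
x' = -3.5 + -1.5000·(sin -3.3562 − sin -2.3562) = -4.8801
y' = 3.5 − -1.5000·(cos -3.3562 − cos -2.3562) = 3.0951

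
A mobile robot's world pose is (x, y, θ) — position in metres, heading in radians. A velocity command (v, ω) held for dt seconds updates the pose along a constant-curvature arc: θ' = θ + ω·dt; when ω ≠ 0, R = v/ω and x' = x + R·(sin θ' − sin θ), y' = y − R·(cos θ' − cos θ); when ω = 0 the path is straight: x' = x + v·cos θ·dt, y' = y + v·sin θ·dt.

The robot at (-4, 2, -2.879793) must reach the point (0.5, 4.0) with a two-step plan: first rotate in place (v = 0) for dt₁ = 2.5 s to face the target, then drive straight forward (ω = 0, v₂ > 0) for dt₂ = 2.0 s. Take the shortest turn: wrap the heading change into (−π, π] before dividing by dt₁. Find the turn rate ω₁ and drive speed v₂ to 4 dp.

ω₁ = -1.1941, v₂ = 2.4622

heading to target = atan2(4−2, 0.5−-4) = 0.4182
Δθ = wrap(0.4182 − -2.8798) = -2.9852; ω₁ = Δθ/dt₁ = -1.1941
distance = √((0.5−-4)² + (4−2)²) = 4.9244; v₂ = distance/dt₂ = 2.4622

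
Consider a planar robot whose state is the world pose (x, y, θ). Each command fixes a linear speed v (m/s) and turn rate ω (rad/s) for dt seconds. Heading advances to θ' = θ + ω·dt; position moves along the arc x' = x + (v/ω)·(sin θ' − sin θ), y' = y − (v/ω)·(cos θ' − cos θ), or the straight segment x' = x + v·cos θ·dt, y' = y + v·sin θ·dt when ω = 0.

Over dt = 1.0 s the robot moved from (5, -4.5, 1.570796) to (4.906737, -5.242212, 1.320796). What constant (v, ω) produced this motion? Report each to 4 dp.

v = -0.7500, ω = -0.2500

Δθ = 1.320796 − 1.570796 = -0.250000
ω = Δθ/dt = -0.250000/1.0 = -0.2500
R = −Δy/(cos θ' − cos θ) = 3.0000
v = R·ω = 3.0000·-0.2500 = -0.7500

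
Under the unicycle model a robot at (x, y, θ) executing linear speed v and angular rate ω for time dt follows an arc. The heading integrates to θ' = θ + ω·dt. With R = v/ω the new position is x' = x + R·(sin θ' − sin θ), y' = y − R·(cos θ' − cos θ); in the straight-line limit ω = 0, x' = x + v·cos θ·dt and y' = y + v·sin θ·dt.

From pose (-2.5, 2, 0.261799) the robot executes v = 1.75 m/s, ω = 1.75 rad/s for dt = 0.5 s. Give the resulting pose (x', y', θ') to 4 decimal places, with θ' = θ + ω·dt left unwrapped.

θ' = 0.2618 + 1.75·0.5 = 1.1368
R = v/ω = 1.75/1.75 = 1.0000
x' = -2.5 + 1.0000·(sin 1.1368 − sin 0.2618) = -1.8515
y' = 2 − 1.0000·(cos 1.1368 − cos 0.2618) = 2.5454

(-1.8515, 2.5454, 1.1368)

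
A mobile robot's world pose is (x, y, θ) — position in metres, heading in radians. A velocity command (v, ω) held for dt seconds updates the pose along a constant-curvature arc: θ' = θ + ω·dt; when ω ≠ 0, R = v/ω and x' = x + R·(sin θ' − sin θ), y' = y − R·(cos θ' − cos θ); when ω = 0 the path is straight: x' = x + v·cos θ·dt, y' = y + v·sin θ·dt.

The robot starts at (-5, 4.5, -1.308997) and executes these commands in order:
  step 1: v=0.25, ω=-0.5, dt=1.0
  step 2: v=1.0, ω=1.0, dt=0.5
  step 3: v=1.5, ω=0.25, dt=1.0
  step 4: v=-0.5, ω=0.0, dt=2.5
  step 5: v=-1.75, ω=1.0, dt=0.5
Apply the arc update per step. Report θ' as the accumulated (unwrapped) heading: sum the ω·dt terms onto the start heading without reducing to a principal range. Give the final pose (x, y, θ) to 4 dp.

(-5.6367, 4.0887, -0.5590)

step 1: θ'=-1.8090 (R=-0.5000) → pose (-4.9971, 4.2526, -1.8090)
step 2: θ'=-1.3090 (R=1.0000) → pose (-4.9912, 3.7578, -1.3090)
step 3: θ'=-1.0590 (R=6.0000) → pose (-4.4269, 2.3723, -1.0590)
step 4: θ'=-1.0590 (straight) → pose (-5.0391, 3.4621, -1.0590)
step 5: θ'=-0.5590 (R=-1.7500) → pose (-5.6367, 4.0887, -0.5590)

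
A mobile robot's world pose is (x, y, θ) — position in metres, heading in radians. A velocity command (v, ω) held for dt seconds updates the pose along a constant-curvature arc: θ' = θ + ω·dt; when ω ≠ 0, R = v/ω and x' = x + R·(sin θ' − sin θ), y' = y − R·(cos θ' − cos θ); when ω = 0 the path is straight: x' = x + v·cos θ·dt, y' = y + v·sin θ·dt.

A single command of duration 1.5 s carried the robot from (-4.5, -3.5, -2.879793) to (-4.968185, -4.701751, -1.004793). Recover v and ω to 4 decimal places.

v = 1.0000, ω = 1.2500

Δθ = -1.004793 − -2.879793 = 1.875000
ω = Δθ/dt = 1.875000/1.5 = 1.2500
R = −Δy/(cos θ' − cos θ) = 0.8000
v = R·ω = 0.8000·1.2500 = 1.0000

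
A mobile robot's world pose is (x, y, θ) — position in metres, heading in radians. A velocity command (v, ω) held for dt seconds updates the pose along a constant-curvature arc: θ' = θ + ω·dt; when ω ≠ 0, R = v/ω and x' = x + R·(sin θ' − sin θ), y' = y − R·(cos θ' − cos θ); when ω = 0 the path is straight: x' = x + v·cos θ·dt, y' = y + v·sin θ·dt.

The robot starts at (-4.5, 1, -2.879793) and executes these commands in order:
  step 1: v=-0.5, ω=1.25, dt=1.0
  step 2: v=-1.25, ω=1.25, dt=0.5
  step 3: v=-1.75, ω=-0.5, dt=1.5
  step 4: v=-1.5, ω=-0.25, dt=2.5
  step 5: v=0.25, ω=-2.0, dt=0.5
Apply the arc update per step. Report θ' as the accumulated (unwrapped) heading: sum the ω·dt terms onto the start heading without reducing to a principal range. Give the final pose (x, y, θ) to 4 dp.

(-3.2036, 7.6881, -3.3798)

step 1: θ'=-1.6298 (R=-0.4000) → pose (-4.2042, 1.3628, -1.6298)
step 2: θ'=-1.0048 (R=-1.0000) → pose (-4.3584, 1.9580, -1.0048)
step 3: θ'=-1.7548 (R=3.5000) → pose (-4.8452, 4.4753, -1.7548)
step 4: θ'=-2.3798 (R=6.0000) → pose (-3.0878, 7.7191, -2.3798)
step 5: θ'=-3.3798 (R=-0.1250) → pose (-3.2036, 7.6881, -3.3798)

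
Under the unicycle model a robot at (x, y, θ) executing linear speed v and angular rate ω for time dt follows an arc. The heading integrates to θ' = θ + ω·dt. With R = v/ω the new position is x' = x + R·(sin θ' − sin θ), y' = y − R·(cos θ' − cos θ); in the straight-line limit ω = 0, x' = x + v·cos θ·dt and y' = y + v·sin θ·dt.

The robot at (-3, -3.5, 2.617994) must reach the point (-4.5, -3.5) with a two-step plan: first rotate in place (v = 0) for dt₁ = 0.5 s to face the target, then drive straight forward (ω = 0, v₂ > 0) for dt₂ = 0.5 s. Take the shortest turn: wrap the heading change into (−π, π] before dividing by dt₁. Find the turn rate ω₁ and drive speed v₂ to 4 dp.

heading to target = atan2(-3.5−-3.5, -4.5−-3) = 3.1416
Δθ = wrap(3.1416 − 2.6180) = 0.5236; ω₁ = Δθ/dt₁ = 1.0472
distance = √((-4.5−-3)² + (-3.5−-3.5)²) = 1.5000; v₂ = distance/dt₂ = 3.0000

ω₁ = 1.0472, v₂ = 3.0000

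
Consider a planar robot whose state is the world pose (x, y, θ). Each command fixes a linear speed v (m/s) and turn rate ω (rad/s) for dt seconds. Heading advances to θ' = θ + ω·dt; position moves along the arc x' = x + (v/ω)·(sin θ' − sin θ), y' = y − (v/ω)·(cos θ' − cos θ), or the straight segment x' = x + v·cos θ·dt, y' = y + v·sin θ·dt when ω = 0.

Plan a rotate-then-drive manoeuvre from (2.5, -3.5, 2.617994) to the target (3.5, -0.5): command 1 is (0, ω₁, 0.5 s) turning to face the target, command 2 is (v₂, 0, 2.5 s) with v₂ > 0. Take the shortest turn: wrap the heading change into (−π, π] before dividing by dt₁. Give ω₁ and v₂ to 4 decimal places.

ω₁ = -2.7379, v₂ = 1.2649

heading to target = atan2(-0.5−-3.5, 3.5−2.5) = 1.2490
Δθ = wrap(1.2490 − 2.6180) = -1.3689; ω₁ = Δθ/dt₁ = -2.7379
distance = √((3.5−2.5)² + (-0.5−-3.5)²) = 3.1623; v₂ = distance/dt₂ = 1.2649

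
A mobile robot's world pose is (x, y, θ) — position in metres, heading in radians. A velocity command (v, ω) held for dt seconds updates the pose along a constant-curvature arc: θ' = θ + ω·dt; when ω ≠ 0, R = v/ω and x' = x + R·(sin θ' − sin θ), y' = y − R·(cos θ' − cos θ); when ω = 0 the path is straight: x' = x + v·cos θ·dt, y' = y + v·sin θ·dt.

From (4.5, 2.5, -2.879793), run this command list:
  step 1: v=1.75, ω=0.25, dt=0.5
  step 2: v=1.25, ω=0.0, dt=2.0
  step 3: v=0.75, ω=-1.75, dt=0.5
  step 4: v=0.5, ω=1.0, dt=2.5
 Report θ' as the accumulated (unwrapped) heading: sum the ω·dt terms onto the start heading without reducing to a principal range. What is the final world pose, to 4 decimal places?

step 1: θ'=-2.7548 (R=7.0000) → pose (3.6712, 2.2214, -2.7548)
step 2: θ'=-2.7548 (straight) → pose (1.3558, 1.2783, -2.7548)
step 3: θ'=-3.6298 (R=-0.4286) → pose (0.9932, 1.2967, -3.6298)
step 4: θ'=-1.1298 (R=0.5000) → pose (0.3065, 0.6417, -1.1298)

(0.3065, 0.6417, -1.1298)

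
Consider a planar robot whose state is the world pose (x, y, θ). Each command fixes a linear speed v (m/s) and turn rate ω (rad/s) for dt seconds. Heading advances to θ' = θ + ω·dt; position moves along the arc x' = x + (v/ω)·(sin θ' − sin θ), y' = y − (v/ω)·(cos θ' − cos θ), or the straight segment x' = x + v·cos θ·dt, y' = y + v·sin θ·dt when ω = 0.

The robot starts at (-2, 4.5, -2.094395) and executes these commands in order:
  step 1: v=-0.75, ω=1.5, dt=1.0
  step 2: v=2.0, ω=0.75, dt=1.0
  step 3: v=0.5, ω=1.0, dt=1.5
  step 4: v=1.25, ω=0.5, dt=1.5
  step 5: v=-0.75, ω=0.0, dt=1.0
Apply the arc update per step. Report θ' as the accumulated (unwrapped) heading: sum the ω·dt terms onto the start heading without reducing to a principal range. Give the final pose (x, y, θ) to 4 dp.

(-0.0825, 6.4131, 2.4056)

step 1: θ'=-0.5944 (R=-0.5000) → pose (-2.1530, 5.1642, -0.5944)
step 2: θ'=0.1556 (R=2.6667) → pose (-0.2464, 4.7391, 0.1556)
step 3: θ'=1.6556 (R=0.5000) → pose (0.1743, 5.2754, 1.6556)
step 4: θ'=2.4056 (R=2.5000) → pose (-0.6384, 6.9166, 2.4056)
step 5: θ'=2.4056 (straight) → pose (-0.0825, 6.4131, 2.4056)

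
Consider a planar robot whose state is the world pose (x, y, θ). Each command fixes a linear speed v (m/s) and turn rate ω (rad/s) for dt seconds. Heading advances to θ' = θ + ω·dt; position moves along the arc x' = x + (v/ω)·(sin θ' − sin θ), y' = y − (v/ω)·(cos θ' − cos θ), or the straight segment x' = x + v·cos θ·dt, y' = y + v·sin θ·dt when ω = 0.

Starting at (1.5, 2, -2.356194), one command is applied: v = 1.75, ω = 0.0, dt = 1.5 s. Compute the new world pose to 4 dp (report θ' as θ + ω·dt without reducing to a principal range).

(-0.3562, 0.1438, -2.3562)

θ' = -2.3562 + 0.0·1.5 = -2.3562
ω = 0 → straight: x' = 1.5 + 1.75·cos(-2.3562)·1.5 = -0.3562
y' = 2 + 1.75·sin(-2.3562)·1.5 = 0.1438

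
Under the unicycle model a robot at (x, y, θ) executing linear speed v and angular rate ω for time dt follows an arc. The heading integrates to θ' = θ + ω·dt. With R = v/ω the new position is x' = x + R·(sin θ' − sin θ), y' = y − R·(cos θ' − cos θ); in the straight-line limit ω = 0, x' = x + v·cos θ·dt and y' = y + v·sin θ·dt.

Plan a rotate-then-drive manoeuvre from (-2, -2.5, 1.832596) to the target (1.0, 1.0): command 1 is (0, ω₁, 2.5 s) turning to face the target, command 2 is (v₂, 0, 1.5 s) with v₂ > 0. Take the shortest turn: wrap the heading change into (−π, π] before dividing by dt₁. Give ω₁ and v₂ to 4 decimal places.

heading to target = atan2(1−-2.5, 1−-2) = 0.8622
Δθ = wrap(0.8622 − 1.8326) = -0.9704; ω₁ = Δθ/dt₁ = -0.3882
distance = √((1−-2)² + (1−-2.5)²) = 4.6098; v₂ = distance/dt₂ = 3.0732

ω₁ = -0.3882, v₂ = 3.0732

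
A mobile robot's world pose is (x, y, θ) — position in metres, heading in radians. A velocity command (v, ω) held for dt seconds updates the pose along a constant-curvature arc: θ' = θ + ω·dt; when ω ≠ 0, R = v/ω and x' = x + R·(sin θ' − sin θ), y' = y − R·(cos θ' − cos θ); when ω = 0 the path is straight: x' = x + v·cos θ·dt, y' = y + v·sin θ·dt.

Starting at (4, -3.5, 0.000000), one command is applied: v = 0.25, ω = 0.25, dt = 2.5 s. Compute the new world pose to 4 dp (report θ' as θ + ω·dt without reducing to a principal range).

θ' = 0.0000 + 0.25·2.5 = 0.6250
R = v/ω = 0.25/0.25 = 1.0000
x' = 4 + 1.0000·(sin 0.6250 − sin 0.0000) = 4.5851
y' = -3.5 − 1.0000·(cos 0.6250 − cos 0.0000) = -3.3110

(4.5851, -3.3110, 0.6250)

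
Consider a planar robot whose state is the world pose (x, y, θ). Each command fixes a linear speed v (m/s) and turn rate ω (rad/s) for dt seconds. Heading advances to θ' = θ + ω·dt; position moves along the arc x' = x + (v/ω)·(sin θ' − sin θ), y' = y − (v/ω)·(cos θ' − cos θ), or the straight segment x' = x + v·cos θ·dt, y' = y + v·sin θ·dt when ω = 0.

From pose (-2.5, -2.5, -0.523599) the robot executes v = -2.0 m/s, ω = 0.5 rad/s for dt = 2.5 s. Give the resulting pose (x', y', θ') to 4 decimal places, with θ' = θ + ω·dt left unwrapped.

θ' = -0.5236 + 0.5·2.5 = 0.7264
R = v/ω = -2.0/0.5 = -4.0000
x' = -2.5 + -4.0000·(sin 0.7264 − sin -0.5236) = -7.1567
y' = -2.5 − -4.0000·(cos 0.7264 − cos -0.5236) = -2.9738

(-7.1567, -2.9738, 0.7264)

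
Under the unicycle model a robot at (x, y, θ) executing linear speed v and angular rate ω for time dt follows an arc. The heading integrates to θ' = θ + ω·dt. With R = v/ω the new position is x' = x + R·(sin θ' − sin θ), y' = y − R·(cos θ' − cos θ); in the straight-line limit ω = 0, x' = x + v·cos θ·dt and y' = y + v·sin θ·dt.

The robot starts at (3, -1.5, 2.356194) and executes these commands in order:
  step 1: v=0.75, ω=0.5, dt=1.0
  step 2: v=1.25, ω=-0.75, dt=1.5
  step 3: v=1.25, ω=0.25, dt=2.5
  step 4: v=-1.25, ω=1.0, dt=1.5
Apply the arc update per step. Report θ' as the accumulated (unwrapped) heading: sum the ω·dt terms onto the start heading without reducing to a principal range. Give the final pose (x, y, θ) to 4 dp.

step 1: θ'=2.8562 (R=1.5000) → pose (2.3616, -1.1213, 2.8562)
step 2: θ'=1.7312 (R=-1.6667) → pose (1.1856, 0.2117, 1.7312)
step 3: θ'=2.3562 (R=5.0000) → pose (-0.2147, 2.9487, 2.3562)
step 4: θ'=3.8562 (R=-1.2500) → pose (1.4884, 2.8884, 3.8562)

(1.4884, 2.8884, 3.8562)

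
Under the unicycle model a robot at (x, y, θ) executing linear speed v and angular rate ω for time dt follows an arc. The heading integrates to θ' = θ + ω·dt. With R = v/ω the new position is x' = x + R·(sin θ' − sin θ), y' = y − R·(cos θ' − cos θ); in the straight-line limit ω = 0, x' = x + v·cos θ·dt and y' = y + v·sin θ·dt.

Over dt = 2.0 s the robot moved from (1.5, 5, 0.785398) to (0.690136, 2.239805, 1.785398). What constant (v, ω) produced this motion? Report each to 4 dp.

Δθ = 1.785398 − 0.785398 = 1.000000
ω = Δθ/dt = 1.000000/2.0 = 0.5000
R = −Δy/(cos θ' − cos θ) = -3.0000
v = R·ω = -3.0000·0.5000 = -1.5000

v = -1.5000, ω = 0.5000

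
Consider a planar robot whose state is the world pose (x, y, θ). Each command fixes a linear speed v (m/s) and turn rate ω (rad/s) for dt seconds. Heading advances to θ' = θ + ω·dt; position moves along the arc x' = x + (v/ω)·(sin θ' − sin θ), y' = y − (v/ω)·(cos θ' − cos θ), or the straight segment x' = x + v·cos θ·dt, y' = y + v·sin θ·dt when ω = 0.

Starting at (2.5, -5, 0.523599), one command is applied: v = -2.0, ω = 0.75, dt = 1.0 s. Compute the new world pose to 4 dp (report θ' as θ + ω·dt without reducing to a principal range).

(1.2836, -6.5285, 1.2736)

θ' = 0.5236 + 0.75·1.0 = 1.2736
R = v/ω = -2.0/0.75 = -2.6667
x' = 2.5 + -2.6667·(sin 1.2736 − sin 0.5236) = 1.2836
y' = -5 − -2.6667·(cos 1.2736 − cos 0.5236) = -6.5285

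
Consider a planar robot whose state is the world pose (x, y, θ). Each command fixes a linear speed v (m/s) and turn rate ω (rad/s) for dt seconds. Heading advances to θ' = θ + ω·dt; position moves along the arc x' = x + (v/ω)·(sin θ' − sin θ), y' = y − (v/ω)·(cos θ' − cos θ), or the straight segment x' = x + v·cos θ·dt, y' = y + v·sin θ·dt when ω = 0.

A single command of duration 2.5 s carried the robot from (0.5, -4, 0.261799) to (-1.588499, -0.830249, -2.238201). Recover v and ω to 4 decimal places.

Δθ = -2.238201 − 0.261799 = -2.500000
ω = Δθ/dt = -2.500000/2.5 = -1.0000
R = −Δy/(cos θ' − cos θ) = 2.0000
v = R·ω = 2.0000·-1.0000 = -2.0000

v = -2.0000, ω = -1.0000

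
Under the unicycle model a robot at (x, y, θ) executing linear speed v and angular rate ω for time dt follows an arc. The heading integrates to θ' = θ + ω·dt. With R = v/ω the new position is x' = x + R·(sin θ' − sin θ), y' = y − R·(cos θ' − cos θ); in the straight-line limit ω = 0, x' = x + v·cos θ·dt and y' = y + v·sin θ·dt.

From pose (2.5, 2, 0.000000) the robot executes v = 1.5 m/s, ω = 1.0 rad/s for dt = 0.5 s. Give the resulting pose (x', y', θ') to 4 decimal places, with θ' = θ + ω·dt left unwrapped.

θ' = 0.0000 + 1.0·0.5 = 0.5000
R = v/ω = 1.5/1.0 = 1.5000
x' = 2.5 + 1.5000·(sin 0.5000 − sin 0.0000) = 3.2191
y' = 2 − 1.5000·(cos 0.5000 − cos 0.0000) = 2.1836

(3.2191, 2.1836, 0.5000)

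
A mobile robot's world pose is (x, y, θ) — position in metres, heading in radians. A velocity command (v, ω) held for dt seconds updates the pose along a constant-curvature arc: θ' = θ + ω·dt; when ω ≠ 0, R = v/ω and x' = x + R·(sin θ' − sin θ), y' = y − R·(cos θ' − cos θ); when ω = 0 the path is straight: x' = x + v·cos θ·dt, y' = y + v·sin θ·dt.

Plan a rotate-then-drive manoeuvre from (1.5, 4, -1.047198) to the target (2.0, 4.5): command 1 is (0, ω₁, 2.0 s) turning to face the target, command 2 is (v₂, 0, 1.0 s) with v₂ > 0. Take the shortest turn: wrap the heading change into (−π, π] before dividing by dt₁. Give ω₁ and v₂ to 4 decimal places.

ω₁ = 0.9163, v₂ = 0.7071

heading to target = atan2(4.5−4, 2−1.5) = 0.7854
Δθ = wrap(0.7854 − -1.0472) = 1.8326; ω₁ = Δθ/dt₁ = 0.9163
distance = √((2−1.5)² + (4.5−4)²) = 0.7071; v₂ = distance/dt₂ = 0.7071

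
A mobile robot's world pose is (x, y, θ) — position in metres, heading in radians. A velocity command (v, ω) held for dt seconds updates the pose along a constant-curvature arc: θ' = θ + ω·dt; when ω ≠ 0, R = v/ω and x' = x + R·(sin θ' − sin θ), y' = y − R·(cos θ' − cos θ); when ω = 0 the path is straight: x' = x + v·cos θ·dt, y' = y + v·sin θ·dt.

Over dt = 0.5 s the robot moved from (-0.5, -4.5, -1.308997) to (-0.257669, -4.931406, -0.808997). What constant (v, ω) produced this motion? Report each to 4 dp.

v = 1.0000, ω = 1.0000

Δθ = -0.808997 − -1.308997 = 0.500000
ω = Δθ/dt = 0.500000/0.5 = 1.0000
R = −Δy/(cos θ' − cos θ) = 1.0000
v = R·ω = 1.0000·1.0000 = 1.0000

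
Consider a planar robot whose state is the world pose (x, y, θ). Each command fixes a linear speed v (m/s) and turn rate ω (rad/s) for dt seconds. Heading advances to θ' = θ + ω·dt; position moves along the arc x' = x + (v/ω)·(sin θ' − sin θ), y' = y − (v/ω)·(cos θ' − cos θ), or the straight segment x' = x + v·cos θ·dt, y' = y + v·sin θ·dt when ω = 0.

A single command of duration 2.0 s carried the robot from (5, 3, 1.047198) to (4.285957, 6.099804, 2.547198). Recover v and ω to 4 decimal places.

v = 1.7500, ω = 0.7500

Δθ = 2.547198 − 1.047198 = 1.500000
ω = Δθ/dt = 1.500000/2.0 = 0.7500
R = −Δy/(cos θ' − cos θ) = 2.3333
v = R·ω = 2.3333·0.7500 = 1.7500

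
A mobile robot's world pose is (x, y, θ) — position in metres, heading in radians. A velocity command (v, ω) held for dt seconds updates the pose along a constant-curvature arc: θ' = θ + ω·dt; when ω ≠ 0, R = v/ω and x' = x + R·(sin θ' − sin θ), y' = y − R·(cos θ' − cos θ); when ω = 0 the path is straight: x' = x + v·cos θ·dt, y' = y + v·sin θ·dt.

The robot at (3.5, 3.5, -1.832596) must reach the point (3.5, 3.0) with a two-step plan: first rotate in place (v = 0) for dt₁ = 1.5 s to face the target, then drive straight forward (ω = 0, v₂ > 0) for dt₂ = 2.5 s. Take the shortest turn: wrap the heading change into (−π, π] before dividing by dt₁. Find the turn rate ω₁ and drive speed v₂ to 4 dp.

ω₁ = 0.1745, v₂ = 0.2000

heading to target = atan2(3−3.5, 3.5−3.5) = -1.5708
Δθ = wrap(-1.5708 − -1.8326) = 0.2618; ω₁ = Δθ/dt₁ = 0.1745
distance = √((3.5−3.5)² + (3−3.5)²) = 0.5000; v₂ = distance/dt₂ = 0.2000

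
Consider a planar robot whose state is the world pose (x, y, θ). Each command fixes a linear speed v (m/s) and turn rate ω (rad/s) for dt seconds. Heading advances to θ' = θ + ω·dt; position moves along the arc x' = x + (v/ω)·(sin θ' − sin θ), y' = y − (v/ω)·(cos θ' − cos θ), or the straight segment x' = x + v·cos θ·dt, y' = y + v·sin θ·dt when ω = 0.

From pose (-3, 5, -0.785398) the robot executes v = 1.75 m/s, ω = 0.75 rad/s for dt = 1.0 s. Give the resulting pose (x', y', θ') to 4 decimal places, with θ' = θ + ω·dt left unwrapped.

θ' = -0.7854 + 0.75·1.0 = -0.0354
R = v/ω = 1.75/0.75 = 2.3333
x' = -3 + 2.3333·(sin -0.0354 − sin -0.7854) = -1.4327
y' = 5 − 2.3333·(cos -0.0354 − cos -0.7854) = 4.3180

(-1.4327, 4.3180, -0.0354)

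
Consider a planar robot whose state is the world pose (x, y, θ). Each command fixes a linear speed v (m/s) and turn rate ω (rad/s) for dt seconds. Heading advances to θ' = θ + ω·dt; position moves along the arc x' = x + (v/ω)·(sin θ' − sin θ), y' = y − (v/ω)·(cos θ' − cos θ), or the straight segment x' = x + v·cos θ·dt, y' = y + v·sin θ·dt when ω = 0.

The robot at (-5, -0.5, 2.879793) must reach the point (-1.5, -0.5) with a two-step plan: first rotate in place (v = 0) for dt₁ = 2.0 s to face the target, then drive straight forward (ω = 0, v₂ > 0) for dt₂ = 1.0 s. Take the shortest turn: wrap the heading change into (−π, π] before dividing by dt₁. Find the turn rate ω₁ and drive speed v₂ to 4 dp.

heading to target = atan2(-0.5−-0.5, -1.5−-5) = 0.0000
Δθ = wrap(0.0000 − 2.8798) = -2.8798; ω₁ = Δθ/dt₁ = -1.4399
distance = √((-1.5−-5)² + (-0.5−-0.5)²) = 3.5000; v₂ = distance/dt₂ = 3.5000

ω₁ = -1.4399, v₂ = 3.5000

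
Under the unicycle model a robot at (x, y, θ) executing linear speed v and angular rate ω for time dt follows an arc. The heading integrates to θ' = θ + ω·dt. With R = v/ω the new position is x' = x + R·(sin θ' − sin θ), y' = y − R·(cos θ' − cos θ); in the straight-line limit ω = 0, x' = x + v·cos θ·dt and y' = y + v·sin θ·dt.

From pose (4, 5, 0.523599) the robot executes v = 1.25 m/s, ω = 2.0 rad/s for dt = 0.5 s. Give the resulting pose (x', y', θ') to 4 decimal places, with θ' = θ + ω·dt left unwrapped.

(4.3118, 5.5118, 1.5236)

θ' = 0.5236 + 2.0·0.5 = 1.5236
R = v/ω = 1.25/2.0 = 0.6250
x' = 4 + 0.6250·(sin 1.5236 − sin 0.5236) = 4.3118
y' = 5 − 0.6250·(cos 1.5236 − cos 0.5236) = 5.5118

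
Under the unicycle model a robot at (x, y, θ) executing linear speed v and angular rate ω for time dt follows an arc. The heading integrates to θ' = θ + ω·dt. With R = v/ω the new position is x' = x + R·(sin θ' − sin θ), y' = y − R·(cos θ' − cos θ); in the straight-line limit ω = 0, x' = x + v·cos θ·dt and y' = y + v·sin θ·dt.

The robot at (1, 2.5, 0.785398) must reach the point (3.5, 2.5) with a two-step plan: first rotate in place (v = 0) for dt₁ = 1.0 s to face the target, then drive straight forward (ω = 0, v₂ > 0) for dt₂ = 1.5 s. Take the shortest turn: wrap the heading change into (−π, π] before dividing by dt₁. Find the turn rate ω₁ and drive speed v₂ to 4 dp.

heading to target = atan2(2.5−2.5, 3.5−1) = 0.0000
Δθ = wrap(0.0000 − 0.7854) = -0.7854; ω₁ = Δθ/dt₁ = -0.7854
distance = √((3.5−1)² + (2.5−2.5)²) = 2.5000; v₂ = distance/dt₂ = 1.6667

ω₁ = -0.7854, v₂ = 1.6667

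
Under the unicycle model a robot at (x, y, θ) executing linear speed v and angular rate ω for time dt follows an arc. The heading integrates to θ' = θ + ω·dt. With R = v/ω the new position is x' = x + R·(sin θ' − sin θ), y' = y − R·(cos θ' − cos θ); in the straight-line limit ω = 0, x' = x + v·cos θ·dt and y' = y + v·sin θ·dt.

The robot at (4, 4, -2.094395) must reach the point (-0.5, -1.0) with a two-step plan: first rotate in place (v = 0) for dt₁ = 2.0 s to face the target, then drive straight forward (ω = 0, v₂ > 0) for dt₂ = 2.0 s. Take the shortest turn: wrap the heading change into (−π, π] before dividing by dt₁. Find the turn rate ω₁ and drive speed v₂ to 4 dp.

ω₁ = -0.1046, v₂ = 3.3634

heading to target = atan2(-1−4, -0.5−4) = -2.3036
Δθ = wrap(-2.3036 − -2.0944) = -0.2092; ω₁ = Δθ/dt₁ = -0.1046
distance = √((-0.5−4)² + (-1−4)²) = 6.7268; v₂ = distance/dt₂ = 3.3634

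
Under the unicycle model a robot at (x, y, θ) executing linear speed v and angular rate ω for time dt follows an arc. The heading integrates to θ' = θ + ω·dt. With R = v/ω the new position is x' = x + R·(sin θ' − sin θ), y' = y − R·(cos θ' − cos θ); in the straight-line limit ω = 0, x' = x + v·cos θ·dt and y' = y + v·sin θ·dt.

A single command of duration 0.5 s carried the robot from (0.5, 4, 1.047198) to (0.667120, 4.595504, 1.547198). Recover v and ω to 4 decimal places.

Δθ = 1.547198 − 1.047198 = 0.500000
ω = Δθ/dt = 0.500000/0.5 = 1.0000
R = −Δy/(cos θ' − cos θ) = 1.2500
v = R·ω = 1.2500·1.0000 = 1.2500

v = 1.2500, ω = 1.0000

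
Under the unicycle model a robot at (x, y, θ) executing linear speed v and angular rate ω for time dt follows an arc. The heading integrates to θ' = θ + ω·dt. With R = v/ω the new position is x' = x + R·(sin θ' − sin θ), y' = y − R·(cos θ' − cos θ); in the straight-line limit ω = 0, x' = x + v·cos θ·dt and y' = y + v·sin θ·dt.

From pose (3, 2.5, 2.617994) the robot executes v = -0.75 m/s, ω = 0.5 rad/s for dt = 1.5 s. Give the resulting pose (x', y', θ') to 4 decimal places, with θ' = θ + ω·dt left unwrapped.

θ' = 2.6180 + 0.5·1.5 = 3.3680
R = v/ω = -0.75/0.5 = -1.5000
x' = 3 + -1.5000·(sin 3.3680 − sin 2.6180) = 4.0867
y' = 2.5 − -1.5000·(cos 3.3680 − cos 2.6180) = 2.3373

(4.0867, 2.3373, 3.3680)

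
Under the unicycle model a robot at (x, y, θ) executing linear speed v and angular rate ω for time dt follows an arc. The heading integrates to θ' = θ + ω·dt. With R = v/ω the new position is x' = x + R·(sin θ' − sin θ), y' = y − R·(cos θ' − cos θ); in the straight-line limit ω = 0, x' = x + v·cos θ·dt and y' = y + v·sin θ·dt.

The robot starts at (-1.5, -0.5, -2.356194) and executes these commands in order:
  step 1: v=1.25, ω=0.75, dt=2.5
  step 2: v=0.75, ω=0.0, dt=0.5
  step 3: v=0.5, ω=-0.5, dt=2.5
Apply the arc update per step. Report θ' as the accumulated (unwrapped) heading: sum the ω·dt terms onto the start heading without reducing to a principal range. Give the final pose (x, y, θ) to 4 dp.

step 1: θ'=-0.4812 (R=1.6667) → pose (-1.0929, -3.1559, -0.4812)
step 2: θ'=-0.4812 (straight) → pose (-0.7605, -3.3295, -0.4812)
step 3: θ'=-1.7312 (R=-1.0000) → pose (-0.2361, -4.3756, -1.7312)

(-0.2361, -4.3756, -1.7312)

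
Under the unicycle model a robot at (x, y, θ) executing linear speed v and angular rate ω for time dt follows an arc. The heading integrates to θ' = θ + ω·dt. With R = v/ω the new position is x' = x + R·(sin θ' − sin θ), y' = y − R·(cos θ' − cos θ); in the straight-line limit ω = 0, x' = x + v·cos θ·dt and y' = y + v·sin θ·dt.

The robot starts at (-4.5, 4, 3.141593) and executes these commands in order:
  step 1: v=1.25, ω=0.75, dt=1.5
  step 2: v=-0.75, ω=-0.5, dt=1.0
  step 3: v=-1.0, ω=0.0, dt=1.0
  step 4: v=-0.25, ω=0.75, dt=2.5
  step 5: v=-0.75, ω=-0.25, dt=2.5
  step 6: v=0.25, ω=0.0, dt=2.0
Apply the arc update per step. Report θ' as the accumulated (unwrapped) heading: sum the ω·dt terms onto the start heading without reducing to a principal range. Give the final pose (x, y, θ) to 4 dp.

step 1: θ'=4.2666 (R=1.6667) → pose (-6.0038, 3.0520, 4.2666)
step 2: θ'=3.7666 (R=1.5000) → pose (-5.5280, 3.6216, 3.7666)
step 3: θ'=3.7666 (straight) → pose (-4.7171, 4.2067, 3.7666)
step 4: θ'=5.6416 (R=-0.3333) → pose (-4.7126, 4.7441, 5.6416)
step 5: θ'=5.0166 (R=3.0000) → pose (-5.7794, 6.2489, 5.0166)
step 6: θ'=5.0166 (straight) → pose (-5.6297, 5.7719, 5.0166)

(-5.6297, 5.7719, 5.0166)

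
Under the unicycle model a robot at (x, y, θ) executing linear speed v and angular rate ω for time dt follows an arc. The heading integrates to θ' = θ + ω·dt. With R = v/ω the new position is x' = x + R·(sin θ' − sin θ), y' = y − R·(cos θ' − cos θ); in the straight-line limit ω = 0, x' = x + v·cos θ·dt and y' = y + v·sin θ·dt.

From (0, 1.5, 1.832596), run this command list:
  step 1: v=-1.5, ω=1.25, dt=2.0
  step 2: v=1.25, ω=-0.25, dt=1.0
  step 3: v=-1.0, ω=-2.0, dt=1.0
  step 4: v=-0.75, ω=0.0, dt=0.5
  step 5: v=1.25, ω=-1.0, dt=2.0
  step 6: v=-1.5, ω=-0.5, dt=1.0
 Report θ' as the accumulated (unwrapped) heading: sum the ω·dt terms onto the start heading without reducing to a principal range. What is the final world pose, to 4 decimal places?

step 1: θ'=4.3326 (R=-1.2000) → pose (2.2736, 1.3657, 4.3326)
step 2: θ'=4.0826 (R=-5.0000) → pose (1.6706, 0.2745, 4.0826)
step 3: θ'=2.0826 (R=0.5000) → pose (2.5106, 0.2248, 2.0826)
step 4: θ'=2.0826 (straight) → pose (2.6943, -0.1021, 2.0826)
step 5: θ'=0.0826 (R=-1.2500) → pose (3.6810, 1.7558, 0.0826)
step 6: θ'=-0.4174 (R=3.0000) → pose (2.2173, 2.0032, -0.4174)

(2.2173, 2.0032, -0.4174)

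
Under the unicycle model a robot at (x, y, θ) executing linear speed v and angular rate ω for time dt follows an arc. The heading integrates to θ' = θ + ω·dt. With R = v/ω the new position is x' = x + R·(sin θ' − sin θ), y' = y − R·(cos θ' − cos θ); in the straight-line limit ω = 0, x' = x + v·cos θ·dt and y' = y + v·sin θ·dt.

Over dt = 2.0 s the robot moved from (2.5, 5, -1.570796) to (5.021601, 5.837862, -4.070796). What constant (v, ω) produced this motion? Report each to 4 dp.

Δθ = -4.070796 − -1.570796 = -2.500000
ω = Δθ/dt = -2.500000/2.0 = -1.2500
R = Δx/(sin θ' − sin θ) = 1.4000
v = R·ω = 1.4000·-1.2500 = -1.7500

v = -1.7500, ω = -1.2500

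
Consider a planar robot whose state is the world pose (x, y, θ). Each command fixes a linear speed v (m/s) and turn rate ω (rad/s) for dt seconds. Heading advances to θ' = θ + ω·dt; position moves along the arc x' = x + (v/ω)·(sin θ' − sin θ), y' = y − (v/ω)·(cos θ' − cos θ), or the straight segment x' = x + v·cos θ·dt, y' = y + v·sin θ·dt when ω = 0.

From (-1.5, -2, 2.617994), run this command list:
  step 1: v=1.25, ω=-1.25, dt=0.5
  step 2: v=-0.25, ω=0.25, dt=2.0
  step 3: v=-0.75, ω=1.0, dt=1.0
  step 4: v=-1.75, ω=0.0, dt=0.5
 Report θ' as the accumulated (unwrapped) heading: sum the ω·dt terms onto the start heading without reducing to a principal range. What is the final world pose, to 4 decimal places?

step 1: θ'=1.9930 (R=-1.0000) → pose (-1.9122, -1.5437, 1.9930)
step 2: θ'=2.4930 (R=-1.0000) → pose (-1.6041, -1.9309, 2.4930)
step 3: θ'=3.4930 (R=-0.7500) → pose (-0.8929, -2.0374, 3.4930)
step 4: θ'=3.4930 (straight) → pose (-0.0713, -1.7362, 3.4930)

(-0.0713, -1.7362, 3.4930)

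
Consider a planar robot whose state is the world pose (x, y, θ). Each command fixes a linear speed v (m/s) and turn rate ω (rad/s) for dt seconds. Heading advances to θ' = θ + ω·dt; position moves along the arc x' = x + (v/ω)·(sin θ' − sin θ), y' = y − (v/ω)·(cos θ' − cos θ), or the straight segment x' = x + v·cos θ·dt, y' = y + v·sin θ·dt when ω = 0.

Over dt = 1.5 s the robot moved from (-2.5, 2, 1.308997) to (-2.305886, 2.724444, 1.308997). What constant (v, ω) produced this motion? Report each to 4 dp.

Δθ = 1.308997 − 1.308997 = 0.000000
ω = Δθ/dt = 0.000000/1.5 = 0.0000
ω = 0 → v = (Δx·cos θ + Δy·sin θ)/dt = 0.5000

v = 0.5000, ω = 0.0000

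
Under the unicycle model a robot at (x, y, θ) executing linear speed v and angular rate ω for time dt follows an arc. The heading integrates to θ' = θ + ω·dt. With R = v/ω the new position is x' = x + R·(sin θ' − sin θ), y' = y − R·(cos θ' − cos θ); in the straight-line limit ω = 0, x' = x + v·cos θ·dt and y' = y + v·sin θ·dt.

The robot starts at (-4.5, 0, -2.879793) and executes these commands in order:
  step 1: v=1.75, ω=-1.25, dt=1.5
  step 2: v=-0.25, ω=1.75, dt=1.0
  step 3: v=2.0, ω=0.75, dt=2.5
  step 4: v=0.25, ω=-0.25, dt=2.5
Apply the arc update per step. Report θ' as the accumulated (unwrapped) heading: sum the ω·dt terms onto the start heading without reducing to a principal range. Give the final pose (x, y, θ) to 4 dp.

step 1: θ'=-4.7548 (R=-1.4000) → pose (-6.2611, 1.4116, -4.7548)
step 2: θ'=-3.0048 (R=-0.1429) → pose (-6.0989, 1.2641, -3.0048)
step 3: θ'=-1.1298 (R=2.6667) → pose (-8.1467, -2.5159, -1.1298)
step 4: θ'=-1.7548 (R=-1.0000) → pose (-8.0679, -3.1258, -1.7548)

(-8.0679, -3.1258, -1.7548)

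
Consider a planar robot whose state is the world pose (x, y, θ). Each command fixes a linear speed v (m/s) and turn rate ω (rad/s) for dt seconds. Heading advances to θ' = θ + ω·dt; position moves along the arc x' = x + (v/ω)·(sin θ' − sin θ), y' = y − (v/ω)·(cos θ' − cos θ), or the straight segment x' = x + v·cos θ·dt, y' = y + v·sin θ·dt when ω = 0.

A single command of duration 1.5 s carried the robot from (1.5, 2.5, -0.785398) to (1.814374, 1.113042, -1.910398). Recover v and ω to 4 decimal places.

Δθ = -1.910398 − -0.785398 = -1.125000
ω = Δθ/dt = -1.125000/1.5 = -0.7500
R = −Δy/(cos θ' − cos θ) = -1.3333
v = R·ω = -1.3333·-0.7500 = 1.0000

v = 1.0000, ω = -0.7500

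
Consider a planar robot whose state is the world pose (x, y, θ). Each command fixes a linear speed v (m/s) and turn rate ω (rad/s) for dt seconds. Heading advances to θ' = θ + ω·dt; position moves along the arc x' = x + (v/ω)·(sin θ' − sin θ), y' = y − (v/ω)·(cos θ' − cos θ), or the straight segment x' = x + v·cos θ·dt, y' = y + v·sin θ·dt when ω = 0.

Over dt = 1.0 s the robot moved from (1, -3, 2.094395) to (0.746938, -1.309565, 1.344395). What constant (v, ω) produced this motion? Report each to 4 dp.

Δθ = 1.344395 − 2.094395 = -0.750000
ω = Δθ/dt = -0.750000/1.0 = -0.7500
R = −Δy/(cos θ' − cos θ) = -2.3333
v = R·ω = -2.3333·-0.7500 = 1.7500

v = 1.7500, ω = -0.7500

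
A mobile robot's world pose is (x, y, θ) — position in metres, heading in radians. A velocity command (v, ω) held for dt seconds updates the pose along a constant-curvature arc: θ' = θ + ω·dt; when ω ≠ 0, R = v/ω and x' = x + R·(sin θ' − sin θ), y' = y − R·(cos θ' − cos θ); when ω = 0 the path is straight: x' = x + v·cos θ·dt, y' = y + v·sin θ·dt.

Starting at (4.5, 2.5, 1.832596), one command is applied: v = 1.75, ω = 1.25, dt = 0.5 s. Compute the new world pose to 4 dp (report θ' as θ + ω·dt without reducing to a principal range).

(4.0324, 3.2227, 2.4576)

θ' = 1.8326 + 1.25·0.5 = 2.4576
R = v/ω = 1.75/1.25 = 1.4000
x' = 4.5 + 1.4000·(sin 2.4576 − sin 1.8326) = 4.0324
y' = 2.5 − 1.4000·(cos 2.4576 − cos 1.8326) = 3.2227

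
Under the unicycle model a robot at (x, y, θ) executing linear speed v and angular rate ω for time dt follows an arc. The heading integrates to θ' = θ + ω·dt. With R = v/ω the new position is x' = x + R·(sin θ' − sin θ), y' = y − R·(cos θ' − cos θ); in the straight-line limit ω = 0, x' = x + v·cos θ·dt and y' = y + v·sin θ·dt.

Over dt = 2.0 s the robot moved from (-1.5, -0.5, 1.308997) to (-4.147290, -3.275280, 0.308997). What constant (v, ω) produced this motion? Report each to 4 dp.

Δθ = 0.308997 − 1.308997 = -1.000000
ω = Δθ/dt = -1.000000/2.0 = -0.5000
R = −Δy/(cos θ' − cos θ) = 4.0000
v = R·ω = 4.0000·-0.5000 = -2.0000

v = -2.0000, ω = -0.5000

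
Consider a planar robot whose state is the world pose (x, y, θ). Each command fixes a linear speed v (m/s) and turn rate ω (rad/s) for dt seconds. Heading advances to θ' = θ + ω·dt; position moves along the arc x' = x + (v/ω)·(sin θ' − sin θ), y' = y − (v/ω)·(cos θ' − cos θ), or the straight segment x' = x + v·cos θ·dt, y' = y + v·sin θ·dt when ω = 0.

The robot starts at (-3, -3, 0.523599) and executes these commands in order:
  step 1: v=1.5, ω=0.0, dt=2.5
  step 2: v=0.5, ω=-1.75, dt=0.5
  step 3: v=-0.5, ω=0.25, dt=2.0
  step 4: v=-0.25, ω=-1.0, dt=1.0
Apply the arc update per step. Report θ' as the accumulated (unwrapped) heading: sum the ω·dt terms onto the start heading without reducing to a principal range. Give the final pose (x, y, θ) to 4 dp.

step 1: θ'=0.5236 (straight) → pose (0.2476, -1.1250, 0.5236)
step 2: θ'=-0.3514 (R=-0.2857) → pose (0.4888, -1.1042, -0.3514)
step 3: θ'=0.1486 (R=-2.0000) → pose (-0.4957, -1.0040, 0.1486)
step 4: θ'=-0.8514 (R=0.2500) → pose (-0.7208, -0.9215, -0.8514)

(-0.7208, -0.9215, -0.8514)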